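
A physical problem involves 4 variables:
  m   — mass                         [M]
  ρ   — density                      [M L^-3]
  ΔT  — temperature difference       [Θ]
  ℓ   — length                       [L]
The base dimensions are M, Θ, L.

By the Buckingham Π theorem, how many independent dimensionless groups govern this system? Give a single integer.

1

Exponent matrix [M,Θ,L] × [m,ρ,ΔT,ℓ]:
  M: [ 1  1  0  0]
  Θ: [ 0  0  1  0]
  L: [ 0 -3  0  1]
Row reduction gives pivot columns m,ρ,ΔT; rank = 3
4 vars − rank 3 = 1 Π group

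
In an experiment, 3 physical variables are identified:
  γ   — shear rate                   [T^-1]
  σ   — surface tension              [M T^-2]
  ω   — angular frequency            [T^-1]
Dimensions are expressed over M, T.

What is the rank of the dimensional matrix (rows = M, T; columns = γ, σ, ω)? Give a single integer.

2

Write exponents as rows M,T / cols γ,σ,ω:
  M: [ 0  1  0]
  T: [-1 -2 -1]
Echelon form has 2 nonzero rows (pivots: γ,σ)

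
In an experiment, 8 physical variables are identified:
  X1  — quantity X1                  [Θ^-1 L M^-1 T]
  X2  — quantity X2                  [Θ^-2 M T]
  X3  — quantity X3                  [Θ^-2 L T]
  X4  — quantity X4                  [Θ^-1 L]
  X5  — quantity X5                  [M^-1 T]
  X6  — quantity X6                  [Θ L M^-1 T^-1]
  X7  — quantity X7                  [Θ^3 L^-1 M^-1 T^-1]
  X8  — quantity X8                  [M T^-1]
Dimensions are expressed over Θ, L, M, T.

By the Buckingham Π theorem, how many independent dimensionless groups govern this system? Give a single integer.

5

Exponent matrix [Θ,L,M,T] × [X1,X2,X3,X4,X5,X6,X7,X8]:
  Θ: [-1 -2 -2 -1  0  1  3  0]
  L: [ 1  0  1  1  0  1 -1  0]
  M: [-1  1  0  0 -1 -1 -1  1]
  T: [ 1  1  1  0  1 -1 -1 -1]
Echelon form has 3 nonzero rows (pivots: X1,X2,X3)
Π count = n − r = 8 − 3 = 5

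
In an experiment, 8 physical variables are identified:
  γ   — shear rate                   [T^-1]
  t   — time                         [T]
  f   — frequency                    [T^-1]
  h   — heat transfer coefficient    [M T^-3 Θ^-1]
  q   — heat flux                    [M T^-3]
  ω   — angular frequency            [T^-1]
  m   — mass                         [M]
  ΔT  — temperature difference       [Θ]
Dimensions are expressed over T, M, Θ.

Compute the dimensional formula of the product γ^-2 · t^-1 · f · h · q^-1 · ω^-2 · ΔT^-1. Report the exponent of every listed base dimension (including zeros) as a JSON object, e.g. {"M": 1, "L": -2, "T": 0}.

Exponent matrix [T,M,Θ] × [γ,t,f,h,q,ω,m,ΔT]:
  T: [-1  1 -1 -3 -3 -1  0  0]
  M: [ 0  0  0  1  1  0  1  0]
  Θ: [ 0  0  0 -1  0  0  0  1]
  [T]: (-2)·-1+(-1)·1+(1)·-1+(1)·-3+(-1)·-3+(-2)·-1+(-1)·0 = 2
  [M]: (-2)·0+(-1)·0+(1)·0+(1)·1+(-1)·1+(-2)·0+(-1)·0 = 0
  [Θ]: (-2)·0+(-1)·0+(1)·0+(1)·-1+(-1)·0+(-2)·0+(-1)·1 = -2
⇒ T^2 Θ^-2

{"T": 2, "M": 0, "Θ": -2}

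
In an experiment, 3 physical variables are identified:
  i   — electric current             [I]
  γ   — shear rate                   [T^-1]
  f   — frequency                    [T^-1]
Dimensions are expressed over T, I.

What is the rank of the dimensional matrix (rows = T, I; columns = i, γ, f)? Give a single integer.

2

Exponent matrix [T,I] × [i,γ,f]:
  T: [ 0 -1 -1]
  I: [ 1  0  0]
Echelon form has 2 nonzero rows (pivots: i,γ)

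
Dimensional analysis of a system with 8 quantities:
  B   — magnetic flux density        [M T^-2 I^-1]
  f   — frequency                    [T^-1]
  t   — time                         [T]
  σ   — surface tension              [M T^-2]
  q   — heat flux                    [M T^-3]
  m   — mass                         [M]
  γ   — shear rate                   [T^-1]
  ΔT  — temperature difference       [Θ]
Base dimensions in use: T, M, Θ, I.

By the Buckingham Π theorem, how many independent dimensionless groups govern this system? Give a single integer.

Dimensional matrix (T×M×Θ×I by B×f×t×σ×q×m×γ×ΔT):
  T: [-2 -1  1 -2 -3  0 -1  0]
  M: [ 1  0  0  1  1  1  0  0]
  Θ: [ 0  0  0  0  0  0  0  1]
  I: [-1  0  0  0  0  0  0  0]
RREF → pivots at {B,f,σ,ΔT} ⇒ r = 4
Π count = n − r = 8 − 4 = 4

4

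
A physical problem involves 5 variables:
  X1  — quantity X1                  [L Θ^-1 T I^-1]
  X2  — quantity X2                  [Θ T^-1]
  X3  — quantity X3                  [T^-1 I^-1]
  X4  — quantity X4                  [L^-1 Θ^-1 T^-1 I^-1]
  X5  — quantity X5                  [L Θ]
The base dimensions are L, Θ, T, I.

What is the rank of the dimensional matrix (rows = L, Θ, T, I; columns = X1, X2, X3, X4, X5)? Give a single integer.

3

Write exponents as rows L,Θ,T,I / cols X1,X2,X3,X4,X5:
  L: [ 1  0  0 -1  1]
  Θ: [-1  1  0 -1  1]
  T: [ 1 -1 -1 -1  0]
  I: [-1  0 -1 -1  0]
RREF → pivots at {X1,X2,X3} ⇒ r = 3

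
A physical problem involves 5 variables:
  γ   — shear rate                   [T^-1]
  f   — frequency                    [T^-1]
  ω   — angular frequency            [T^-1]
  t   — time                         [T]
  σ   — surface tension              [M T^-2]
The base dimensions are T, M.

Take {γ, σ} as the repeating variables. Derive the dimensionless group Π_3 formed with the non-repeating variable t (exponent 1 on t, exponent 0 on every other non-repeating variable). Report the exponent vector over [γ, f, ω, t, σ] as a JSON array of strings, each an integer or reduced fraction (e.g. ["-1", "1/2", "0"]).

Write exponents as rows T,M / cols γ,f,ω,t,σ:
  T: [-1 -1 -1  1 -2]
  M: [ 0  0  0  0  1]
Echelon form has 2 nonzero rows (pivots: γ,σ)
Pivot set = {γ,σ}, free = {f,ω,t}
RREF:
  r0: [   1    1    1   -1    0]
  r1: [   0    0    0    0    1]
Fix exponent of t at 1, f at 0, ω at 0; solve each RREF row for its pivot's exponent:
  r0: exp(γ) + (-1)·1 = 0 ⇒ exp(γ) = 1
  r1: exp(σ) + (0)·1 = 0 ⇒ exp(σ) = 0
Π_3 = γ · t

["1", "0", "0", "1", "0"]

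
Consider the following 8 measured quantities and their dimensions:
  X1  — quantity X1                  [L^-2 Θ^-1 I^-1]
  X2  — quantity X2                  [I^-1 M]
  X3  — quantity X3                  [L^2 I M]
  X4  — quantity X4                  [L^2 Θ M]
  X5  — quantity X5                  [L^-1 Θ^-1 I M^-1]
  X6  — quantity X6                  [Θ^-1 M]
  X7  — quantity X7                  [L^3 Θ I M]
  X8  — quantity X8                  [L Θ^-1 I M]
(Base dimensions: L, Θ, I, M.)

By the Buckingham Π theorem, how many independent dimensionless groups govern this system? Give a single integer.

Exponent matrix [L,Θ,I,M] × [X1,X2,X3,X4,X5,X6,X7,X8]:
  L: [-2  0  2  2 -1  0  3  1]
  Θ: [-1  0  0  1 -1 -1  1 -1]
  I: [-1 -1  1  0  1  0  1  1]
  M: [ 0  1  1  1 -1  1  1  1]
Row reduction gives pivot columns X1,X2,X3; rank = 3
n=8, r=3 ⇒ 5 dimensionless groups

5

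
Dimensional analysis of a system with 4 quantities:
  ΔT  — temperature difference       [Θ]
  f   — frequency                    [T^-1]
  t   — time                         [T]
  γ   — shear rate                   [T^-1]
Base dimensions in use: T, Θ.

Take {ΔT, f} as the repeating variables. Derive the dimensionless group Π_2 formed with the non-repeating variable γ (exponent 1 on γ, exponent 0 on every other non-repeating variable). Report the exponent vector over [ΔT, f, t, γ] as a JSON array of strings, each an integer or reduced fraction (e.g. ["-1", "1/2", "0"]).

["0", "-1", "0", "1"]

Dimensional matrix (T×Θ by ΔT×f×t×γ):
  T: [ 0 -1  1 -1]
  Θ: [ 1  0  0  0]
Row reduction gives pivot columns ΔT,f; rank = 2
Repeat: ΔT,f; free: t,γ
RREF:
  r0: [   1    0    0    0]
  r1: [   0    1   -1    1]
Fix exponent of γ at 1, t at 0; solve each RREF row for its pivot's exponent:
  r0: exp(ΔT) + (0)·1 = 0 ⇒ exp(ΔT) = 0
  r1: exp(f) + (1)·1 = 0 ⇒ exp(f) = -1
Π_2 = f^-1 · γ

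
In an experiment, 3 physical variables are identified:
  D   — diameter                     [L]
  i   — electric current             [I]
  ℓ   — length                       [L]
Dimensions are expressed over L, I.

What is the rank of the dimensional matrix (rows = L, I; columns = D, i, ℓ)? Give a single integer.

2

Dimensional matrix (L×I by D×i×ℓ):
  L: [ 1  0  1]
  I: [ 0  1  0]
Row reduction gives pivot columns D,i; rank = 2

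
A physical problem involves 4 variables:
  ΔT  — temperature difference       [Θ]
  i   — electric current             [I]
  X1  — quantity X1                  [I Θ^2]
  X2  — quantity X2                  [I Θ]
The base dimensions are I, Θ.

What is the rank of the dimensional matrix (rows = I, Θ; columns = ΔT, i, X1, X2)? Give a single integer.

Exponent matrix [I,Θ] × [ΔT,i,X1,X2]:
  I: [ 0  1  1  1]
  Θ: [ 1  0  2  1]
Echelon form has 2 nonzero rows (pivots: ΔT,i)

2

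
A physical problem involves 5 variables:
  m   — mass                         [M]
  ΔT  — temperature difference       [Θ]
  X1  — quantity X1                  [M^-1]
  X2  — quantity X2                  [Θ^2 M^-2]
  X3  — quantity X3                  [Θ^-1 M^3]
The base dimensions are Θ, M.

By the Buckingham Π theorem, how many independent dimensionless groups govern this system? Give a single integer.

3

Dimensional matrix (Θ×M by m×ΔT×X1×X2×X3):
  Θ: [ 0  1  0  2 -1]
  M: [ 1  0 -1 -2  3]
Echelon form has 2 nonzero rows (pivots: m,ΔT)
Π count = n − r = 5 − 2 = 3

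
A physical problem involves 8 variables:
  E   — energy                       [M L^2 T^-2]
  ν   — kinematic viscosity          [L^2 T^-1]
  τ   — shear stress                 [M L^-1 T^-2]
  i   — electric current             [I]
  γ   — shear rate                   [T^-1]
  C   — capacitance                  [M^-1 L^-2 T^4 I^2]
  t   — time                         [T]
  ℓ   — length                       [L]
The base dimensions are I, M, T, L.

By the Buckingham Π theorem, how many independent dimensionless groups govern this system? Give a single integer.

4

Write exponents as rows I,M,T,L / cols E,ν,τ,i,γ,C,t,ℓ:
  I: [ 0  0  0  1  0  2  0  0]
  M: [ 1  0  1  0  0 -1  0  0]
  T: [-2 -1 -2  0 -1  4  1  0]
  L: [ 2  2 -1  0  0 -2  0  1]
Echelon form has 4 nonzero rows (pivots: E,ν,τ,i)
8 vars − rank 4 = 4 Π groups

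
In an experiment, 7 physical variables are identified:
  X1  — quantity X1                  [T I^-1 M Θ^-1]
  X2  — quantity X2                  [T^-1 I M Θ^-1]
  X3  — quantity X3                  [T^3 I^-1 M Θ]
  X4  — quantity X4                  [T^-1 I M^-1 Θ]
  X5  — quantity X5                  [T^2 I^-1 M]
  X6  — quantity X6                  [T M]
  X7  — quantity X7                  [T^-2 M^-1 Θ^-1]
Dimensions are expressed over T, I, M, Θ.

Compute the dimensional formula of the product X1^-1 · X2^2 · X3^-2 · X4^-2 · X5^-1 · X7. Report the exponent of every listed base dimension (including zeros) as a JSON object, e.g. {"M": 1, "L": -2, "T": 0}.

{"T": -11, "I": 4, "M": -1, "Θ": -6}

Exponent matrix [T,I,M,Θ] × [X1,X2,X3,X4,X5,X6,X7]:
  T: [ 1 -1  3 -1  2  1 -2]
  I: [-1  1 -1  1 -1  0  0]
  M: [ 1  1  1 -1  1  1 -1]
  Θ: [-1 -1  1  1  0  0 -1]
  [T]: (-1)·1+(2)·-1+(-2)·3+(-2)·-1+(-1)·2+(1)·-2 = -11
  [I]: (-1)·-1+(2)·1+(-2)·-1+(-2)·1+(-1)·-1+(1)·0 = 4
  [M]: (-1)·1+(2)·1+(-2)·1+(-2)·-1+(-1)·1+(1)·-1 = -1
  [Θ]: (-1)·-1+(2)·-1+(-2)·1+(-2)·1+(-1)·0+(1)·-1 = -6
⇒ T^-11 I^4 M^-1 Θ^-6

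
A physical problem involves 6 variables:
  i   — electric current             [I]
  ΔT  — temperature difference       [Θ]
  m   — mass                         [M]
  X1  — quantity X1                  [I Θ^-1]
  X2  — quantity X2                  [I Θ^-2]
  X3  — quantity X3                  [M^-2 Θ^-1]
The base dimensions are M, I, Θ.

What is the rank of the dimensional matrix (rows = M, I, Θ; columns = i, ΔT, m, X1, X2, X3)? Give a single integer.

3

Dimensional matrix (M×I×Θ by i×ΔT×m×X1×X2×X3):
  M: [ 0  0  1  0  0 -2]
  I: [ 1  0  0  1  1  0]
  Θ: [ 0  1  0 -1 -2 -1]
Echelon form has 3 nonzero rows (pivots: i,ΔT,m)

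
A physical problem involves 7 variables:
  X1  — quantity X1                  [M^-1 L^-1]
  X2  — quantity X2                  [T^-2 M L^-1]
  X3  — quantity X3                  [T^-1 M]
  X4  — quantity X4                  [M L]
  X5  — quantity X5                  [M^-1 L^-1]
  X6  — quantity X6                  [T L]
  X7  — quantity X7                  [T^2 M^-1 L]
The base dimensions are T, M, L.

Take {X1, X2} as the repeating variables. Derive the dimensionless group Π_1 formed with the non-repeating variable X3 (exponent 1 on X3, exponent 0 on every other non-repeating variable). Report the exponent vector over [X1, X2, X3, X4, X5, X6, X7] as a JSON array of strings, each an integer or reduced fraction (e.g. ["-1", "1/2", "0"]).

["1/2", "-1/2", "1", "0", "0", "0", "0"]

Exponent matrix [T,M,L] × [X1,X2,X3,X4,X5,X6,X7]:
  T: [ 0 -2 -1  0  0  1  2]
  M: [-1  1  1  1 -1  0 -1]
  L: [-1 -1  0  1 -1  1  1]
Echelon form has 2 nonzero rows (pivots: X1,X2)
Pivot set = {X1,X2}, free = {X3,X4,X5,X6,X7}
RREF:
  r0: [   1    0 -1/2   -1    1 -1/2    0]
  r1: [   0    1  1/2    0    0 -1/2   -1]
  r2: [   0    0    0    0    0    0    0]
Fix exponent of X3 at 1, X4 at 0, X5 at 0, X6 at 0, X7 at 0; solve each RREF row for its pivot's exponent:
  r0: exp(X1) + (-1/2)·1 = 0 ⇒ exp(X1) = 1/2
  r1: exp(X2) + (1/2)·1 = 0 ⇒ exp(X2) = -1/2
Π_1 = X1^(1/2) · X2^(-1/2) · X3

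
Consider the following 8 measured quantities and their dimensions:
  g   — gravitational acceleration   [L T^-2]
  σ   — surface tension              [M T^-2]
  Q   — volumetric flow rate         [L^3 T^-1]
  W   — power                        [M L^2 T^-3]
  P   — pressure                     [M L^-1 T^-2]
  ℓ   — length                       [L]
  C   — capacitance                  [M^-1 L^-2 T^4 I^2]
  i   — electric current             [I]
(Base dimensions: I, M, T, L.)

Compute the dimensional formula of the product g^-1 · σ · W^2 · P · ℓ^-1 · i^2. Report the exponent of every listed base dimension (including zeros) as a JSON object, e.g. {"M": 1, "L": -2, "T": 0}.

{"I": 2, "M": 4, "T": -8, "L": 1}

Write exponents as rows I,M,T,L / cols g,σ,Q,W,P,ℓ,C,i:
  I: [ 0  0  0  0  0  0  2  1]
  M: [ 0  1  0  1  1  0 -1  0]
  T: [-2 -2 -1 -3 -2  0  4  0]
  L: [ 1  0  3  2 -1  1 -2  0]
  [I]: (-1)·0+(1)·0+(2)·0+(1)·0+(-1)·0+(2)·1 = 2
  [M]: (-1)·0+(1)·1+(2)·1+(1)·1+(-1)·0+(2)·0 = 4
  [T]: (-1)·-2+(1)·-2+(2)·-3+(1)·-2+(-1)·0+(2)·0 = -8
  [L]: (-1)·1+(1)·0+(2)·2+(1)·-1+(-1)·1+(2)·0 = 1
⇒ I^2 M^4 T^-8 L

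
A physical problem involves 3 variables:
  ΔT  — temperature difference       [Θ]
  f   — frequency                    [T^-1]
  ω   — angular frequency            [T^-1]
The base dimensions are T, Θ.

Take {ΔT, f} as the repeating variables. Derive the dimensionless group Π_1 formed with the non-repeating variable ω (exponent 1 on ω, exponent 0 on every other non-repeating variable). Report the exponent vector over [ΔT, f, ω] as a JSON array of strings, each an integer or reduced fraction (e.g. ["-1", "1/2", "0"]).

Dimensional matrix (T×Θ by ΔT×f×ω):
  T: [ 0 -1 -1]
  Θ: [ 1  0  0]
Echelon form has 2 nonzero rows (pivots: ΔT,f)
Repeat: ΔT,f; free: ω
RREF:
  r0: [   1    0    0]
  r1: [   0    1    1]
Fix exponent of ω at 1; solve each RREF row for its pivot's exponent:
  r0: exp(ΔT) + (0)·1 = 0 ⇒ exp(ΔT) = 0
  r1: exp(f) + (1)·1 = 0 ⇒ exp(f) = -1
Π_1 = f^-1 · ω

["0", "-1", "1"]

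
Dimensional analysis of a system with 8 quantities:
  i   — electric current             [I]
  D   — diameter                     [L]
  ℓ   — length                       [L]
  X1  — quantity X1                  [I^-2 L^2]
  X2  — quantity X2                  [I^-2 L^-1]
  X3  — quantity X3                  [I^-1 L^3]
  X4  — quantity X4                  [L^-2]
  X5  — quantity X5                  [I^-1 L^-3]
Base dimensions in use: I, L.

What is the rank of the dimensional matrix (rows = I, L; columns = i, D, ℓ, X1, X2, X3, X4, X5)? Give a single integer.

Write exponents as rows I,L / cols i,D,ℓ,X1,X2,X3,X4,X5:
  I: [ 1  0  0 -2 -2 -1  0 -1]
  L: [ 0  1  1  2 -1  3 -2 -3]
Echelon form has 2 nonzero rows (pivots: i,D)

2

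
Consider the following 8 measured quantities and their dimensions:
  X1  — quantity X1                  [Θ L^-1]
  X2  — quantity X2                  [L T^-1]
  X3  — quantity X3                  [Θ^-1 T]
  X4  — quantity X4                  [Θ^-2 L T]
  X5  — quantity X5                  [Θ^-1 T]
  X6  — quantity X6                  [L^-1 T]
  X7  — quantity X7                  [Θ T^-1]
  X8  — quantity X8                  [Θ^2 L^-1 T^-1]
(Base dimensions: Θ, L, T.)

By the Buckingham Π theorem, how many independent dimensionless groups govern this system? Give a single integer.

6

Dimensional matrix (Θ×L×T by X1×X2×X3×X4×X5×X6×X7×X8):
  Θ: [ 1  0 -1 -2 -1  0  1  2]
  L: [-1  1  0  1  0 -1  0 -1]
  T: [ 0 -1  1  1  1  1 -1 -1]
RREF → pivots at {X1,X2} ⇒ r = 2
Π count = n − r = 8 − 2 = 6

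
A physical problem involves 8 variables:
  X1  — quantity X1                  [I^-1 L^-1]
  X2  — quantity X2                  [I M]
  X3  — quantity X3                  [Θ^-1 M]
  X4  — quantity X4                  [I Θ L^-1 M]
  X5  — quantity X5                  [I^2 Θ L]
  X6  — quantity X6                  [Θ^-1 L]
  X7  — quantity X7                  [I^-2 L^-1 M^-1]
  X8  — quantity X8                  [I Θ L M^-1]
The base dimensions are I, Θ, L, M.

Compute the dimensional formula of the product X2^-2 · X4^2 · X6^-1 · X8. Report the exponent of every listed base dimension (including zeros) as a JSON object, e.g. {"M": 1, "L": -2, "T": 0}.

{"I": 1, "Θ": 4, "L": -2, "M": -1}

Exponent matrix [I,Θ,L,M] × [X1,X2,X3,X4,X5,X6,X7,X8]:
  I: [-1  1  0  1  2  0 -2  1]
  Θ: [ 0  0 -1  1  1 -1  0  1]
  L: [-1  0  0 -1  1  1 -1  1]
  M: [ 0  1  1  1  0  0 -1 -1]
  [I]: (-2)·1+(2)·1+(-1)·0+(1)·1 = 1
  [Θ]: (-2)·0+(2)·1+(-1)·-1+(1)·1 = 4
  [L]: (-2)·0+(2)·-1+(-1)·1+(1)·1 = -2
  [M]: (-2)·1+(2)·1+(-1)·0+(1)·-1 = -1
⇒ I Θ^4 L^-2 M^-1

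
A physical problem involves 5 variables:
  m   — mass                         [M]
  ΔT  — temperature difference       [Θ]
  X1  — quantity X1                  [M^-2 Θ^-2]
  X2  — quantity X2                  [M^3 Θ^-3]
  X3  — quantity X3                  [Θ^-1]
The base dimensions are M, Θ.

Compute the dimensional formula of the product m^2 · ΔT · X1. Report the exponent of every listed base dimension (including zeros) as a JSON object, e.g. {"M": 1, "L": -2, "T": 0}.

Dimensional matrix (M×Θ by m×ΔT×X1×X2×X3):
  M: [ 1  0 -2  3  0]
  Θ: [ 0  1 -2 -3 -1]
  [M]: (2)·1+(1)·0+(1)·-2 = 0
  [Θ]: (2)·0+(1)·1+(1)·-2 = -1
⇒ Θ^-1

{"M": 0, "Θ": -1}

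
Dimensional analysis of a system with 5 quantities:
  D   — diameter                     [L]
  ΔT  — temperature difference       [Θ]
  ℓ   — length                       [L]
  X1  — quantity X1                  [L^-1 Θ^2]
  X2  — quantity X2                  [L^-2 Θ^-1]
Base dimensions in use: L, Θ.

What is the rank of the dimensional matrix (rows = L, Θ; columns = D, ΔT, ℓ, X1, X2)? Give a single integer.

Write exponents as rows L,Θ / cols D,ΔT,ℓ,X1,X2:
  L: [ 1  0  1 -1 -2]
  Θ: [ 0  1  0  2 -1]
Row reduction gives pivot columns D,ΔT; rank = 2

2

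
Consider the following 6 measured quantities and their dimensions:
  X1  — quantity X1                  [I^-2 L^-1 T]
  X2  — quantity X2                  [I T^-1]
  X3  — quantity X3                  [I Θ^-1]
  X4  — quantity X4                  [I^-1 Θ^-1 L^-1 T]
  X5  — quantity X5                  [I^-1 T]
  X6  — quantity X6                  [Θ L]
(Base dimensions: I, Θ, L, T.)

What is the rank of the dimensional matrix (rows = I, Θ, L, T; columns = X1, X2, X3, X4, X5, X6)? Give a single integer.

3

Write exponents as rows I,Θ,L,T / cols X1,X2,X3,X4,X5,X6:
  I: [-2  1  1 -1 -1  0]
  Θ: [ 0  0 -1 -1  0  1]
  L: [-1  0  0 -1  0  1]
  T: [ 1 -1  0  1  1  0]
Row reduction gives pivot columns X1,X2,X3; rank = 3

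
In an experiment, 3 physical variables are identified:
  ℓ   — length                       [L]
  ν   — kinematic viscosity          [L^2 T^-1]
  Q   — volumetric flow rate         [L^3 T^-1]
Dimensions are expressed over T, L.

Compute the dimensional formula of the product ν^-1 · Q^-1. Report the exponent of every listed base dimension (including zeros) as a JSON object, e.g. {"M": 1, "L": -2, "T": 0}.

{"T": 2, "L": -5}

Write exponents as rows T,L / cols ℓ,ν,Q:
  T: [ 0 -1 -1]
  L: [ 1  2  3]
  [T]: (-1)·-1+(-1)·-1 = 2
  [L]: (-1)·2+(-1)·3 = -5
⇒ T^2 L^-5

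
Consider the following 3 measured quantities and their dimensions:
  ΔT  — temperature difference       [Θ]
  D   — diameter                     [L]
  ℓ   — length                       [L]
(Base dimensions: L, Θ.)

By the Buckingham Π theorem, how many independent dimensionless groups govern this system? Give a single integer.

Exponent matrix [L,Θ] × [ΔT,D,ℓ]:
  L: [ 0  1  1]
  Θ: [ 1  0  0]
Echelon form has 2 nonzero rows (pivots: ΔT,D)
Π count = n − r = 3 − 2 = 1

1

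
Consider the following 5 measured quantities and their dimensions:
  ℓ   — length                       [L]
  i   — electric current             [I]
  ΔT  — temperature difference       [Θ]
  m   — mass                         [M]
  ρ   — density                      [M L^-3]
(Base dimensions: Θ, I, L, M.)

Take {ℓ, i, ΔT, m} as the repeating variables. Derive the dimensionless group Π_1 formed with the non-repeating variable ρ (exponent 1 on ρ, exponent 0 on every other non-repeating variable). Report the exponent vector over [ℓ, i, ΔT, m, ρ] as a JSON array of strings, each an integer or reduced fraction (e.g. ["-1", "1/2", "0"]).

["3", "0", "0", "-1", "1"]

Write exponents as rows Θ,I,L,M / cols ℓ,i,ΔT,m,ρ:
  Θ: [ 0  0  1  0  0]
  I: [ 0  1  0  0  0]
  L: [ 1  0  0  0 -3]
  M: [ 0  0  0  1  1]
RREF → pivots at {ℓ,i,ΔT,m} ⇒ r = 4
Repeat: ℓ,i,ΔT,m; free: ρ
RREF:
  r0: [   1    0    0    0   -3]
  r1: [   0    1    0    0    0]
  r2: [   0    0    1    0    0]
  r3: [   0    0    0    1    1]
Fix exponent of ρ at 1; solve each RREF row for its pivot's exponent:
  r0: exp(ℓ) + (-3)·1 = 0 ⇒ exp(ℓ) = 3
  r1: exp(i) + (0)·1 = 0 ⇒ exp(i) = 0
  r2: exp(ΔT) + (0)·1 = 0 ⇒ exp(ΔT) = 0
  r3: exp(m) + (1)·1 = 0 ⇒ exp(m) = -1
Π_1 = ℓ^3 · m^-1 · ρ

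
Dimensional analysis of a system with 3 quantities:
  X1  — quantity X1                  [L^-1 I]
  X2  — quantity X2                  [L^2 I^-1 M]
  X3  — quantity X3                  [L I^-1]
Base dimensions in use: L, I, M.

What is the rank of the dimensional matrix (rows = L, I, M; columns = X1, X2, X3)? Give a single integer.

2

Dimensional matrix (L×I×M by X1×X2×X3):
  L: [-1  2  1]
  I: [ 1 -1 -1]
  M: [ 0  1  0]
Row reduction gives pivot columns X1,X2; rank = 2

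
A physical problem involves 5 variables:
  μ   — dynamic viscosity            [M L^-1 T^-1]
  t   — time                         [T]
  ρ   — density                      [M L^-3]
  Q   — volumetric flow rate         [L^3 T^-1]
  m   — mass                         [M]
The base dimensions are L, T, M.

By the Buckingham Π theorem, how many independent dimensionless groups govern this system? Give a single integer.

2

Exponent matrix [L,T,M] × [μ,t,ρ,Q,m]:
  L: [-1  0 -3  3  0]
  T: [-1  1  0 -1  0]
  M: [ 1  0  1  0  1]
Row reduction gives pivot columns μ,t,ρ; rank = 3
n=5, r=3 ⇒ 2 dimensionless groups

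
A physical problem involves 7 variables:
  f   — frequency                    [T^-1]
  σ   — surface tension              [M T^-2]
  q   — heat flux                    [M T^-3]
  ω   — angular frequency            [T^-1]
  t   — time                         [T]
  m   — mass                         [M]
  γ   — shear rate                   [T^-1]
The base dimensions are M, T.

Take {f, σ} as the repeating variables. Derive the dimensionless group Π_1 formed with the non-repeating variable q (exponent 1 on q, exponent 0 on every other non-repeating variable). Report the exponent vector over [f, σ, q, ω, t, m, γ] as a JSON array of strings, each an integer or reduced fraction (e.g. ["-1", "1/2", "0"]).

["-1", "-1", "1", "0", "0", "0", "0"]

Exponent matrix [M,T] × [f,σ,q,ω,t,m,γ]:
  M: [ 0  1  1  0  0  1  0]
  T: [-1 -2 -3 -1  1  0 -1]
Echelon form has 2 nonzero rows (pivots: f,σ)
Repeat: f,σ; free: q,ω,t,m,γ
RREF:
  r0: [   1    0    1    1   -1   -2    1]
  r1: [   0    1    1    0    0    1    0]
Fix exponent of q at 1, ω at 0, t at 0, m at 0, γ at 0; solve each RREF row for its pivot's exponent:
  r0: exp(f) + (1)·1 = 0 ⇒ exp(f) = -1
  r1: exp(σ) + (1)·1 = 0 ⇒ exp(σ) = -1
Π_1 = f^-1 · σ^-1 · q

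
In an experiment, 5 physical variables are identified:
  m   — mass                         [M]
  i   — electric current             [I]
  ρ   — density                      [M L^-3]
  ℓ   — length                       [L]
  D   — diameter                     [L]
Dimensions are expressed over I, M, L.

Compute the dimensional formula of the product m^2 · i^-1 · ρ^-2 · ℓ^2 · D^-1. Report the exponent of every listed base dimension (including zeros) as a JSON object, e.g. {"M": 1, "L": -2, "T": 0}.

Exponent matrix [I,M,L] × [m,i,ρ,ℓ,D]:
  I: [ 0  1  0  0  0]
  M: [ 1  0  1  0  0]
  L: [ 0  0 -3  1  1]
  [I]: (2)·0+(-1)·1+(-2)·0+(2)·0+(-1)·0 = -1
  [M]: (2)·1+(-1)·0+(-2)·1+(2)·0+(-1)·0 = 0
  [L]: (2)·0+(-1)·0+(-2)·-3+(2)·1+(-1)·1 = 7
⇒ I^-1 L^7

{"I": -1, "M": 0, "L": 7}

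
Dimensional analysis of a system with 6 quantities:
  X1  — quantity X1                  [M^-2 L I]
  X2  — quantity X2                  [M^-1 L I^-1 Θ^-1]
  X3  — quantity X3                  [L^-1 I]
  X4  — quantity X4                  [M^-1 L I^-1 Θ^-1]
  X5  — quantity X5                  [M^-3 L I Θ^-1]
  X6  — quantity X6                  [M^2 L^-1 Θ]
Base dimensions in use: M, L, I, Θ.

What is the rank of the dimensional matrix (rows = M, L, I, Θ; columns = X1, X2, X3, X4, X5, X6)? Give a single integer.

3

Exponent matrix [M,L,I,Θ] × [X1,X2,X3,X4,X5,X6]:
  M: [-2 -1  0 -1 -3  2]
  L: [ 1  1 -1  1  1 -1]
  I: [ 1 -1  1 -1  1  0]
  Θ: [ 0 -1  0 -1 -1  1]
Echelon form has 3 nonzero rows (pivots: X1,X2,X3)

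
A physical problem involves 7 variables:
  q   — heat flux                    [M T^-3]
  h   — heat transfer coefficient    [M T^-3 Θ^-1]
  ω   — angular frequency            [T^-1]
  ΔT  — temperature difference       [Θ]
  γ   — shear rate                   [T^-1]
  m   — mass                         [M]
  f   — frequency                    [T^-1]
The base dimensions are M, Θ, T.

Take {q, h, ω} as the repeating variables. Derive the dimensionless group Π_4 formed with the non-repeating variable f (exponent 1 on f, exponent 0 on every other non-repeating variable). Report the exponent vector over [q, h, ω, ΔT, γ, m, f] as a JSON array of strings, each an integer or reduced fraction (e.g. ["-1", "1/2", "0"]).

Exponent matrix [M,Θ,T] × [q,h,ω,ΔT,γ,m,f]:
  M: [ 1  1  0  0  0  1  0]
  Θ: [ 0 -1  0  1  0  0  0]
  T: [-3 -3 -1  0 -1  0 -1]
RREF → pivots at {q,h,ω} ⇒ r = 3
Repeat: q,h,ω; free: ΔT,γ,m,f
RREF:
  r0: [   1    0    0    1    0    1    0]
  r1: [   0    1    0   -1    0    0    0]
  r2: [   0    0    1    0    1   -3    1]
Fix exponent of f at 1, ΔT at 0, γ at 0, m at 0; solve each RREF row for its pivot's exponent:
  r0: exp(q) + (0)·1 = 0 ⇒ exp(q) = 0
  r1: exp(h) + (0)·1 = 0 ⇒ exp(h) = 0
  r2: exp(ω) + (1)·1 = 0 ⇒ exp(ω) = -1
Π_4 = ω^-1 · f

["0", "0", "-1", "0", "0", "0", "1"]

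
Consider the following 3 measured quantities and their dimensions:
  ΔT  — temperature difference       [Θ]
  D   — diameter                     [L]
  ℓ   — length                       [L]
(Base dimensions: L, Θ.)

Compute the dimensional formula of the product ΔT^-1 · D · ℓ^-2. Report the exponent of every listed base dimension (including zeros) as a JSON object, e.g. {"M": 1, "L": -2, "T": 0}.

Write exponents as rows L,Θ / cols ΔT,D,ℓ:
  L: [ 0  1  1]
  Θ: [ 1  0  0]
  [L]: (-1)·0+(1)·1+(-2)·1 = -1
  [Θ]: (-1)·1+(1)·0+(-2)·0 = -1
⇒ L^-1 Θ^-1

{"L": -1, "Θ": -1}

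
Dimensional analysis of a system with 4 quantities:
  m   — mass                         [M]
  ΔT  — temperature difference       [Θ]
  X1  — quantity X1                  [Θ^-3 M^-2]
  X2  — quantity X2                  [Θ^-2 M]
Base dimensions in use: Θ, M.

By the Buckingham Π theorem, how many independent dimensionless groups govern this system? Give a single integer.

2

Exponent matrix [Θ,M] × [m,ΔT,X1,X2]:
  Θ: [ 0  1 -3 -2]
  M: [ 1  0 -2  1]
Row reduction gives pivot columns m,ΔT; rank = 2
n=4, r=2 ⇒ 2 dimensionless groups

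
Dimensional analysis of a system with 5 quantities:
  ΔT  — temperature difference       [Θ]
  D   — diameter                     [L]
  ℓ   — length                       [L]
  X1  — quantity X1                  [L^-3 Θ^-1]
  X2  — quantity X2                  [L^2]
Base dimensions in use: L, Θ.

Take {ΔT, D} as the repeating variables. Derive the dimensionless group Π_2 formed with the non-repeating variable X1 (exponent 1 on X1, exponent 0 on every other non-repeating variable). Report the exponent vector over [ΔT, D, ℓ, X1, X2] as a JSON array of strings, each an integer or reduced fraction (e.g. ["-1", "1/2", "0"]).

["1", "3", "0", "1", "0"]

Exponent matrix [L,Θ] × [ΔT,D,ℓ,X1,X2]:
  L: [ 0  1  1 -3  2]
  Θ: [ 1  0  0 -1  0]
Echelon form has 2 nonzero rows (pivots: ΔT,D)
Repeat: ΔT,D; free: ℓ,X1,X2
RREF:
  r0: [   1    0    0   -1    0]
  r1: [   0    1    1   -3    2]
Fix exponent of X1 at 1, ℓ at 0, X2 at 0; solve each RREF row for its pivot's exponent:
  r0: exp(ΔT) + (-1)·1 = 0 ⇒ exp(ΔT) = 1
  r1: exp(D) + (-3)·1 = 0 ⇒ exp(D) = 3
Π_2 = ΔT · D^3 · X1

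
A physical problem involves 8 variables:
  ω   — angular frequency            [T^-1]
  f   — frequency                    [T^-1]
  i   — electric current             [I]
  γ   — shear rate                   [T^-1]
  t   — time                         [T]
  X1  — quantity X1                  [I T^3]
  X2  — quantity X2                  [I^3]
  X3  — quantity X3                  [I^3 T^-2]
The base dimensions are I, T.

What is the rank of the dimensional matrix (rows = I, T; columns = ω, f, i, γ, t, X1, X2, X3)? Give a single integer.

2

Exponent matrix [I,T] × [ω,f,i,γ,t,X1,X2,X3]:
  I: [ 0  0  1  0  0  1  3  3]
  T: [-1 -1  0 -1  1  3  0 -2]
RREF → pivots at {ω,i} ⇒ r = 2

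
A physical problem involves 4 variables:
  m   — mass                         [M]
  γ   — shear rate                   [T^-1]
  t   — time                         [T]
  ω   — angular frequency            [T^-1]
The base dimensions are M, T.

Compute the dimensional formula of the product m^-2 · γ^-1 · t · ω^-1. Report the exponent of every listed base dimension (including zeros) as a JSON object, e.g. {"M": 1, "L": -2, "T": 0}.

{"M": -2, "T": 3}

Dimensional matrix (M×T by m×γ×t×ω):
  M: [ 1  0  0  0]
  T: [ 0 -1  1 -1]
  [M]: (-2)·1+(-1)·0+(1)·0+(-1)·0 = -2
  [T]: (-2)·0+(-1)·-1+(1)·1+(-1)·-1 = 3
⇒ M^-2 T^3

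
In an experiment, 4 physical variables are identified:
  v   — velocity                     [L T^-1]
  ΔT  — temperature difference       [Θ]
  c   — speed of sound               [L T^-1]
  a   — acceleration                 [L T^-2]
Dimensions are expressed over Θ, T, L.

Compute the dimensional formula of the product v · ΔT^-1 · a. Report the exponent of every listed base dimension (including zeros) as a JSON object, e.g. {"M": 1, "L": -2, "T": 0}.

Write exponents as rows Θ,T,L / cols v,ΔT,c,a:
  Θ: [ 0  1  0  0]
  T: [-1  0 -1 -2]
  L: [ 1  0  1  1]
  [Θ]: (1)·0+(-1)·1+(1)·0 = -1
  [T]: (1)·-1+(-1)·0+(1)·-2 = -3
  [L]: (1)·1+(-1)·0+(1)·1 = 2
⇒ Θ^-1 T^-3 L^2

{"Θ": -1, "T": -3, "L": 2}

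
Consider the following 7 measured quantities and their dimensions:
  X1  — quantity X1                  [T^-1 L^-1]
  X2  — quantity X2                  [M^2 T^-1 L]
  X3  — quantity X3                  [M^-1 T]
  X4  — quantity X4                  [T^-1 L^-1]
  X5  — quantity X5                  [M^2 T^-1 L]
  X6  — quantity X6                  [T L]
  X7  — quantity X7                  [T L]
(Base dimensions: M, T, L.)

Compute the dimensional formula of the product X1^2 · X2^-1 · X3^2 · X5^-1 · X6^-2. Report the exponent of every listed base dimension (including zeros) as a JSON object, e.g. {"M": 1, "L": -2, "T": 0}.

{"M": -6, "T": 0, "L": -6}

Exponent matrix [M,T,L] × [X1,X2,X3,X4,X5,X6,X7]:
  M: [ 0  2 -1  0  2  0  0]
  T: [-1 -1  1 -1 -1  1  1]
  L: [-1  1  0 -1  1  1  1]
  [M]: (2)·0+(-1)·2+(2)·-1+(-1)·2+(-2)·0 = -6
  [T]: (2)·-1+(-1)·-1+(2)·1+(-1)·-1+(-2)·1 = 0
  [L]: (2)·-1+(-1)·1+(2)·0+(-1)·1+(-2)·1 = -6
⇒ M^-6 L^-6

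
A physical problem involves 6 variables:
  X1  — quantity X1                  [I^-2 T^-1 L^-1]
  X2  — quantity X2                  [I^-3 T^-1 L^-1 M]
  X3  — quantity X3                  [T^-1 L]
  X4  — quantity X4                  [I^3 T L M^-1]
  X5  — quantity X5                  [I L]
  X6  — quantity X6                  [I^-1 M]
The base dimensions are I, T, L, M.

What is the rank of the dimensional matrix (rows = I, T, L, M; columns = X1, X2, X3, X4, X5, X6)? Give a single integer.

Dimensional matrix (I×T×L×M by X1×X2×X3×X4×X5×X6):
  I: [-2 -3  0  3  1 -1]
  T: [-1 -1 -1  1  0  0]
  L: [-1 -1  1  1  1  0]
  M: [ 0  1  0 -1  0  1]
Row reduction gives pivot columns X1,X2,X3; rank = 3

3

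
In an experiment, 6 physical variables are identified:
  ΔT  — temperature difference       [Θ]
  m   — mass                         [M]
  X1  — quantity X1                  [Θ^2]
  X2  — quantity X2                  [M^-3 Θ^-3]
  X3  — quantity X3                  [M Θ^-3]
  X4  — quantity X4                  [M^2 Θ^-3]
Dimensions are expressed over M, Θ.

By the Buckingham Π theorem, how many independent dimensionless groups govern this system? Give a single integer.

4

Write exponents as rows M,Θ / cols ΔT,m,X1,X2,X3,X4:
  M: [ 0  1  0 -3  1  2]
  Θ: [ 1  0  2 -3 -3 -3]
RREF → pivots at {ΔT,m} ⇒ r = 2
n=6, r=2 ⇒ 4 dimensionless groups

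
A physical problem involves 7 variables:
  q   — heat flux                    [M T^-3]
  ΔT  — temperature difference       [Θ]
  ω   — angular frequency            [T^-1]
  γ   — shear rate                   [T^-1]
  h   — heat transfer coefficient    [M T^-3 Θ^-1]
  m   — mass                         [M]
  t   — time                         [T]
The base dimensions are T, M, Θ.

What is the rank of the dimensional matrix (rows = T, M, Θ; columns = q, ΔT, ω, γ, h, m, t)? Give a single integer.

3

Write exponents as rows T,M,Θ / cols q,ΔT,ω,γ,h,m,t:
  T: [-3  0 -1 -1 -3  0  1]
  M: [ 1  0  0  0  1  1  0]
  Θ: [ 0  1  0  0 -1  0  0]
Echelon form has 3 nonzero rows (pivots: q,ΔT,ω)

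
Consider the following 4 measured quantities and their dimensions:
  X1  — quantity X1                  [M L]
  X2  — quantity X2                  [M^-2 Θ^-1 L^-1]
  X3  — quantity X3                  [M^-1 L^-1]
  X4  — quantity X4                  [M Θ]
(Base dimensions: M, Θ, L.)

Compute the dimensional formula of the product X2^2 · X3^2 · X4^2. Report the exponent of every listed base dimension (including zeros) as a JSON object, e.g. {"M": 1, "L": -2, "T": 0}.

{"M": -4, "Θ": 0, "L": -4}

Dimensional matrix (M×Θ×L by X1×X2×X3×X4):
  M: [ 1 -2 -1  1]
  Θ: [ 0 -1  0  1]
  L: [ 1 -1 -1  0]
  [M]: (2)·-2+(2)·-1+(2)·1 = -4
  [Θ]: (2)·-1+(2)·0+(2)·1 = 0
  [L]: (2)·-1+(2)·-1+(2)·0 = -4
⇒ M^-4 L^-4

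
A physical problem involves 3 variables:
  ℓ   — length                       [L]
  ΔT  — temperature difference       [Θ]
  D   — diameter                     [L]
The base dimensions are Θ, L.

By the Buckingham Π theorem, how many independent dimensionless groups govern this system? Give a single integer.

1

Exponent matrix [Θ,L] × [ℓ,ΔT,D]:
  Θ: [ 0  1  0]
  L: [ 1  0  1]
RREF → pivots at {ℓ,ΔT} ⇒ r = 2
n=3, r=2 ⇒ 1 dimensionless group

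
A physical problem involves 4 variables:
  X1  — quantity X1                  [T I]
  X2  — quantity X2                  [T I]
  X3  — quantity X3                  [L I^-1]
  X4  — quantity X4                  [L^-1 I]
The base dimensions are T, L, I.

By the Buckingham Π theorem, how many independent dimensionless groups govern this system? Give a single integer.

2

Dimensional matrix (T×L×I by X1×X2×X3×X4):
  T: [ 1  1  0  0]
  L: [ 0  0  1 -1]
  I: [ 1  1 -1  1]
Row reduction gives pivot columns X1,X3; rank = 2
4 vars − rank 2 = 2 Π groups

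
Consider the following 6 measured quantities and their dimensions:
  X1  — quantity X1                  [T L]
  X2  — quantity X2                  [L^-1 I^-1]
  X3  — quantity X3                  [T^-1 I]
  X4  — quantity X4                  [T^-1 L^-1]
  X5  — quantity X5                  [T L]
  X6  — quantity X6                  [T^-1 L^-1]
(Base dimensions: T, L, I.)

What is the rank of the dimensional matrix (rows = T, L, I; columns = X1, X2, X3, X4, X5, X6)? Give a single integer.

Write exponents as rows T,L,I / cols X1,X2,X3,X4,X5,X6:
  T: [ 1  0 -1 -1  1 -1]
  L: [ 1 -1  0 -1  1 -1]
  I: [ 0 -1  1  0  0  0]
RREF → pivots at {X1,X2} ⇒ r = 2

2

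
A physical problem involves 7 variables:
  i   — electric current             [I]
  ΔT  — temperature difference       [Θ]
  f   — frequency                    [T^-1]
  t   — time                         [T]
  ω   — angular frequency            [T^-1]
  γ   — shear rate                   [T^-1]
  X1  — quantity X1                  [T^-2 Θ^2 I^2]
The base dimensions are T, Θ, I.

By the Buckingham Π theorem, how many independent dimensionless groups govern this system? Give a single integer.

Dimensional matrix (T×Θ×I by i×ΔT×f×t×ω×γ×X1):
  T: [ 0  0 -1  1 -1 -1 -2]
  Θ: [ 0  1  0  0  0  0  2]
  I: [ 1  0  0  0  0  0  2]
Row reduction gives pivot columns i,ΔT,f; rank = 3
7 vars − rank 3 = 4 Π groups

4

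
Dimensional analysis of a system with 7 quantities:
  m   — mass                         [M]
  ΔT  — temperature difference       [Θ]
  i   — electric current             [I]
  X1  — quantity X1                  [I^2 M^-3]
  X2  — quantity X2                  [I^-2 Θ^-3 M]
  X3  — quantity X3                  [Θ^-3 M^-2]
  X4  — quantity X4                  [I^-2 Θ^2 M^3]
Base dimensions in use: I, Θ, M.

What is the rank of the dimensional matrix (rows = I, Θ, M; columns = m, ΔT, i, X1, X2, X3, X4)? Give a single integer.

Write exponents as rows I,Θ,M / cols m,ΔT,i,X1,X2,X3,X4:
  I: [ 0  0  1  2 -2  0 -2]
  Θ: [ 0  1  0  0 -3 -3  2]
  M: [ 1  0  0 -3  1 -2  3]
RREF → pivots at {m,ΔT,i} ⇒ r = 3

3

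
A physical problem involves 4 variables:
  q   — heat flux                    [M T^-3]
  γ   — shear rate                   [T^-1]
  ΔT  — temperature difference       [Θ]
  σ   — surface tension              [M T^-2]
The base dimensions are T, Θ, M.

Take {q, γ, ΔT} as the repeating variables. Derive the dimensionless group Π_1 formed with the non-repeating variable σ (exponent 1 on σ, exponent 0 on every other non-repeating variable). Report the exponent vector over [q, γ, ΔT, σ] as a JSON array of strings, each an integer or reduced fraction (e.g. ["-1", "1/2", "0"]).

["-1", "1", "0", "1"]

Write exponents as rows T,Θ,M / cols q,γ,ΔT,σ:
  T: [-3 -1  0 -2]
  Θ: [ 0  0  1  0]
  M: [ 1  0  0  1]
Row reduction gives pivot columns q,γ,ΔT; rank = 3
Pivot set = {q,γ,ΔT}, free = {σ}
RREF:
  r0: [   1    0    0    1]
  r1: [   0    1    0   -1]
  r2: [   0    0    1    0]
Fix exponent of σ at 1; solve each RREF row for its pivot's exponent:
  r0: exp(q) + (1)·1 = 0 ⇒ exp(q) = -1
  r1: exp(γ) + (-1)·1 = 0 ⇒ exp(γ) = 1
  r2: exp(ΔT) + (0)·1 = 0 ⇒ exp(ΔT) = 0
Π_1 = q^-1 · γ · σ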